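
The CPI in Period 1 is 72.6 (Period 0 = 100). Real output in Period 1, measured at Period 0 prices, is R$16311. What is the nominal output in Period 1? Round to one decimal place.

11841.8

Nominal = Real × (Index/100) = 16311 × (72.6/100)
        = 16311 × 0.726 = 11841.7860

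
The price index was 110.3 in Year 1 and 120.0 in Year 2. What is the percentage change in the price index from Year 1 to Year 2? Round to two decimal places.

Change = (120.0 − 110.3) / 110.3 × 100
       = 9.7 / 110.3 × 100 = 8.7942%

8.79%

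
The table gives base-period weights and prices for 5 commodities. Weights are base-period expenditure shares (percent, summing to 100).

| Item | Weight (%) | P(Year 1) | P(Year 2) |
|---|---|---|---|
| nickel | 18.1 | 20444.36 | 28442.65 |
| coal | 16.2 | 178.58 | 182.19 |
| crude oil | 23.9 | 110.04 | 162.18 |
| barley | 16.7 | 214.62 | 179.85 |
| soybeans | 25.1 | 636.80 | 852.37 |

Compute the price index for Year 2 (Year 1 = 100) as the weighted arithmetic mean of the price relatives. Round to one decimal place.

nickel: 18.1 × (28442.65/20444.36) = 18.1 × 1.391222 = 25.1811
coal: 16.2 × (182.19/178.58) = 16.2 × 1.020215 = 16.5275
crude oil: 23.9 × (162.18/110.04) = 23.9 × 1.473828 = 35.2245
barley: 16.7 × (179.85/214.62) = 16.7 × 0.837993 = 13.9945
soybeans: 25.1 × (852.37/636.80) = 25.1 × 1.338521 = 33.5969
Index = Σ wᵢ·(p₁ᵢ/p₀ᵢ) = 25.1811 + 16.5275 + 35.2245 + 13.9945 + 33.5969 = 124.5244

124.5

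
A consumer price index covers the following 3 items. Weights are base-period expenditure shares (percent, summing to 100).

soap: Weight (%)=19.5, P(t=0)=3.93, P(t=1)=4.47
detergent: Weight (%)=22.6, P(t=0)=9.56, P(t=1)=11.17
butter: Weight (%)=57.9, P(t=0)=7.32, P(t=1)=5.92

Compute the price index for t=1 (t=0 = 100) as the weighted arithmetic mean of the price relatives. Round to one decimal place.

soap: 19.5 × (4.47/3.93) = 19.5 × 1.137405 = 22.1794
detergent: 22.6 × (11.17/9.56) = 22.6 × 1.168410 = 26.4061
butter: 57.9 × (5.92/7.32) = 57.9 × 0.808743 = 46.8262
Index = Σ wᵢ·(p₁ᵢ/p₀ᵢ) = 22.1794 + 26.4061 + 46.8262 = 95.4117

95.4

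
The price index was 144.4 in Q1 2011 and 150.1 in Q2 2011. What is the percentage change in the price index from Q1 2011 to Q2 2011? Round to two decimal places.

3.95%

Change = (150.1 − 144.4) / 144.4 × 100
       = 5.7 / 144.4 × 100 = 3.9474%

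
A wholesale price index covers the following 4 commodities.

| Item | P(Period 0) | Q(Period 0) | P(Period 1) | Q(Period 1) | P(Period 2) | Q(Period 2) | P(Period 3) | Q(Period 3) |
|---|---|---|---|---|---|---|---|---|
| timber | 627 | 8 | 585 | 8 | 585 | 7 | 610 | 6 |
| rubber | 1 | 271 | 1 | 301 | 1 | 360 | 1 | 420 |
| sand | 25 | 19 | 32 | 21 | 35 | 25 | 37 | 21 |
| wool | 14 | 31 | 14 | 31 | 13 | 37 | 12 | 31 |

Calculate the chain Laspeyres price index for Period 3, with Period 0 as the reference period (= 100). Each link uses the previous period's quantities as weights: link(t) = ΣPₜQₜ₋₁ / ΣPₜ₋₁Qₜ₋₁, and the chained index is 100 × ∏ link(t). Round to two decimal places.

Link Period 0→Period 1:
ΣP(Period 1)Q(Period 0) = 585×8 + 1×271 + 32×19 + 14×31 = 4680 + 271 + 608 + 434 = 5993
ΣP(Period 0)Q(Period 0) = 627×8 + 1×271 + 25×19 + 14×31 = 5016 + 271 + 475 + 434 = 6196
link = 5993/6196 = 0.967237
Link Period 1→Period 2:
ΣP(Period 2)Q(Period 1) = 585×8 + 1×301 + 35×21 + 13×31 = 4680 + 301 + 735 + 403 = 6119
ΣP(Period 1)Q(Period 1) = 585×8 + 1×301 + 32×21 + 14×31 = 4680 + 301 + 672 + 434 = 6087
link = 6119/6087 = 1.005257
Link Period 2→Period 3:
ΣP(Period 3)Q(Period 2) = 610×7 + 1×360 + 37×25 + 12×37 = 4270 + 360 + 925 + 444 = 5999
ΣP(Period 2)Q(Period 2) = 585×7 + 1×360 + 35×25 + 13×37 = 4095 + 360 + 875 + 481 = 5811
link = 5999/5811 = 1.032352
Chained index = 100 × 0.967237 × 1.005257 × 1.032352 = 100.3779

100.38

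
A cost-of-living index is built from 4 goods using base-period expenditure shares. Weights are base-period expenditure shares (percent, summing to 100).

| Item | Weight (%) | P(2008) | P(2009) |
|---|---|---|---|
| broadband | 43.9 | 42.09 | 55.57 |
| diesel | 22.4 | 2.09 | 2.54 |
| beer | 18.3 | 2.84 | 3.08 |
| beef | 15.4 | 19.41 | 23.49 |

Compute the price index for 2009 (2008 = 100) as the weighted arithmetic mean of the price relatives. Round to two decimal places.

123.67

broadband: 43.9 × (55.57/42.09) = 43.9 × 1.320266 = 57.9597
diesel: 22.4 × (2.54/2.09) = 22.4 × 1.215311 = 27.2230
beer: 18.3 × (3.08/2.84) = 18.3 × 1.084507 = 19.8465
beef: 15.4 × (23.49/19.41) = 15.4 × 1.210201 = 18.6371
Index = Σ wᵢ·(p₁ᵢ/p₀ᵢ) = 57.9597 + 27.2230 + 19.8465 + 18.6371 = 123.6662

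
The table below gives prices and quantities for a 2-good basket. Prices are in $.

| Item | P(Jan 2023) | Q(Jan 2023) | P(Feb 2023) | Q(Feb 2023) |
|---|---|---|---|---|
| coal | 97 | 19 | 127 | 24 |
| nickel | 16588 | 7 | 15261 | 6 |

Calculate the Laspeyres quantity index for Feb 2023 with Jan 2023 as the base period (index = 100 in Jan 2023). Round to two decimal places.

Laspeyres quantity index uses base-period prices as weights.
ΣP(Jan 2023)·Q(Feb 2023) = 97×24 + 16588×6 = 2328 + 99528 = 101856
ΣP(Jan 2023)·Q(Jan 2023) = 97×19 + 16588×7 = 1843 + 116116 = 117959
Index = 101856 / 117959 × 100 = 86.3486

86.35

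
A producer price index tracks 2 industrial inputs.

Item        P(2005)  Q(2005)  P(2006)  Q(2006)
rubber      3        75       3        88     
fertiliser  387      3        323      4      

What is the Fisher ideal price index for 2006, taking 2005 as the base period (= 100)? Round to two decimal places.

86.01

Laspeyres component (base-period weights):
ΣP(2006)Q(2005) = 3×75 + 323×3 = 225 + 969 = 1194
ΣP(2005)Q(2005) = 3×75 + 387×3 = 225 + 1161 = 1386
L = 1194 / 1386 × 100 = 86.1472
Paasche component (current-period weights):
ΣP(2006)Q(2006) = 3×88 + 323×4 = 264 + 1292 = 1556
ΣP(2005)Q(2006) = 3×88 + 387×4 = 264 + 1548 = 1812
P = 1556 / 1812 × 100 = 85.8720
Fisher = √(L × P) = √(86.1472 × 85.8720) = 86.0095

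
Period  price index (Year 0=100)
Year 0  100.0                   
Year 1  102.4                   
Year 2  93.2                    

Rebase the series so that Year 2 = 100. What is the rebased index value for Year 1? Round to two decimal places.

109.87

Rebased(Year 1) = 102.4 / 93.2 × 100 = 109.8712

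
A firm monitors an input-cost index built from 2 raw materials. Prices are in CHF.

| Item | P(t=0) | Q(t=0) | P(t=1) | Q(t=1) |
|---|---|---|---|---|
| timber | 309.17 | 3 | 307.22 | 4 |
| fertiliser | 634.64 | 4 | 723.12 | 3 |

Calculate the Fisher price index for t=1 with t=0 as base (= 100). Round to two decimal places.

109.12

Laspeyres component (base-period weights):
ΣP(t=1)Q(t=0) = 307.22×3 + 723.12×4 = 921.66 + 2892.48 = 3814.14
ΣP(t=0)Q(t=0) = 309.17×3 + 634.64×4 = 927.51 + 2538.56 = 3466.07
L = 3814.14 / 3466.07 × 100 = 110.0422
Paasche component (current-period weights):
ΣP(t=1)Q(t=1) = 307.22×4 + 723.12×3 = 1228.88 + 2169.36 = 3398.24
ΣP(t=0)Q(t=1) = 309.17×4 + 634.64×3 = 1236.68 + 1903.92 = 3140.6
P = 3398.24 / 3140.6 × 100 = 108.2035
Fisher = √(L × P) = √(110.0422 × 108.2035) = 109.1190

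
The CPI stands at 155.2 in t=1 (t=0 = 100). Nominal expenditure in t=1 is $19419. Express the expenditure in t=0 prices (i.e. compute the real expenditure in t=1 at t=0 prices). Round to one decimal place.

12512.2

Real = Nominal ÷ (Index/100) = 19419 ÷ (155.2/100)
     = 19419 ÷ 1.552 = 12512.2423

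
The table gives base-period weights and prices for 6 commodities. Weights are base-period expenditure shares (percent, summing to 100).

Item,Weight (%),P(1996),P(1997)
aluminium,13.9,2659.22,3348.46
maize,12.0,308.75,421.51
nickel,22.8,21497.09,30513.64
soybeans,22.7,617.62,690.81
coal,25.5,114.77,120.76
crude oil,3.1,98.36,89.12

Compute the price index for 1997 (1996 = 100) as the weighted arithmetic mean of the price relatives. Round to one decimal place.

121.3

aluminium: 13.9 × (3348.46/2659.22) = 13.9 × 1.259189 = 17.5027
maize: 12.0 × (421.51/308.75) = 12.0 × 1.365215 = 16.3826
nickel: 22.8 × (30513.64/21497.09) = 22.8 × 1.419431 = 32.3630
soybeans: 22.7 × (690.81/617.62) = 22.7 × 1.118503 = 25.3900
coal: 25.5 × (120.76/114.77) = 25.5 × 1.052191 = 26.8309
crude oil: 3.1 × (89.12/98.36) = 3.1 × 0.906059 = 2.8088
Index = Σ wᵢ·(p₁ᵢ/p₀ᵢ) = 17.5027 + 16.3826 + 32.3630 + 25.3900 + 26.8309 + 2.8088 = 121.2780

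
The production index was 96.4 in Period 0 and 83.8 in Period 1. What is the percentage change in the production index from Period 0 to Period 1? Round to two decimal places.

-13.07%

Change = (83.8 − 96.4) / 96.4 × 100
       = -12.6 / 96.4 × 100 = -13.0705%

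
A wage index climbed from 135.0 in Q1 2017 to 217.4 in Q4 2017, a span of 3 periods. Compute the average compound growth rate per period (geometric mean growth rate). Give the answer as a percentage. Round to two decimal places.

17.21%

Growth factor = (217.4/135.0)^(1/3) = (1.610370)^(1/3) = 1.172129
Growth rate = 1.172129 − 1 = 0.172129 = 17.2129%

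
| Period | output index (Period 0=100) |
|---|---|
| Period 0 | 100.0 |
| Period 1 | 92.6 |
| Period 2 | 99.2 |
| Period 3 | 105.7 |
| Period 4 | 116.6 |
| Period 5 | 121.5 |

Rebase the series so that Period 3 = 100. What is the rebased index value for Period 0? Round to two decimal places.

Rebased(Period 0) = 100.0 / 105.7 × 100 = 94.6074

94.61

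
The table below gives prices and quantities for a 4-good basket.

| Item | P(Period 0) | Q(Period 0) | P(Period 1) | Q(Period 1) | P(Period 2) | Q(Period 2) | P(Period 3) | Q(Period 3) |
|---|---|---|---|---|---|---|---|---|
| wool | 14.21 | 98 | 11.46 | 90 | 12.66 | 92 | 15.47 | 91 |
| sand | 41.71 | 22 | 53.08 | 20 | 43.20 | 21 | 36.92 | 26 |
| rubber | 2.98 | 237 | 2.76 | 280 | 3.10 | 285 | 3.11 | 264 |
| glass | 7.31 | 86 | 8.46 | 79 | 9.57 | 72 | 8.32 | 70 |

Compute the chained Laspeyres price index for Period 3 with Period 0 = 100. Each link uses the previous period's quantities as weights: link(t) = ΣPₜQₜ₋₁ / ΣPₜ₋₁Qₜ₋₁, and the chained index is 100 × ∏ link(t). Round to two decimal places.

Link Period 0→Period 1:
ΣP(Period 1)Q(Period 0) = 11.46×98 + 53.08×22 + 2.76×237 + 8.46×86 = 1123.08 + 1167.76 + 654.12 + 727.56 = 3672.52
ΣP(Period 0)Q(Period 0) = 14.21×98 + 41.71×22 + 2.98×237 + 7.31×86 = 1392.58 + 917.62 + 706.26 + 628.66 = 3645.12
link = 3672.52/3645.12 = 1.007517
Link Period 1→Period 2:
ΣP(Period 2)Q(Period 1) = 12.66×90 + 43.20×20 + 3.10×280 + 9.57×79 = 1139.4 + 864 + 868 + 756.03 = 3627.43
ΣP(Period 1)Q(Period 1) = 11.46×90 + 53.08×20 + 2.76×280 + 8.46×79 = 1031.4 + 1061.6 + 772.8 + 668.34 = 3534.14
link = 3627.43/3534.14 = 1.026397
Link Period 2→Period 3:
ΣP(Period 3)Q(Period 2) = 15.47×92 + 36.92×21 + 3.11×285 + 8.32×72 = 1423.24 + 775.32 + 886.35 + 599.04 = 3683.95
ΣP(Period 2)Q(Period 2) = 12.66×92 + 43.20×21 + 3.10×285 + 9.57×72 = 1164.72 + 907.2 + 883.5 + 689.04 = 3644.46
link = 3683.95/3644.46 = 1.010836
Chained index = 100 × 1.007517 × 1.026397 × 1.010836 = 104.5317

104.53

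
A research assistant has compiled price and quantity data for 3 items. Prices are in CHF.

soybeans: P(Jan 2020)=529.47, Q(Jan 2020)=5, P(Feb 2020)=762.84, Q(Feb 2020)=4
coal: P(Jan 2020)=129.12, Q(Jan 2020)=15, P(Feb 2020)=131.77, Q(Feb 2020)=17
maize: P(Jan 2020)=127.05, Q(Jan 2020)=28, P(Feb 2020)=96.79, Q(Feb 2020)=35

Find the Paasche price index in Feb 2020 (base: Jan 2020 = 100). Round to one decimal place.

99.1

Paasche price index uses current-period quantities as weights.
ΣP(Feb 2020)·Q(Feb 2020) = 762.84×4 + 131.77×17 + 96.79×35 = 3051.36 + 2240.09 + 3387.65 = 8679.1
ΣP(Jan 2020)·Q(Feb 2020) = 529.47×4 + 129.12×17 + 127.05×35 = 2117.88 + 2195.04 + 4446.75 = 8759.67
Index = 8679.1 / 8759.67 × 100 = 99.0802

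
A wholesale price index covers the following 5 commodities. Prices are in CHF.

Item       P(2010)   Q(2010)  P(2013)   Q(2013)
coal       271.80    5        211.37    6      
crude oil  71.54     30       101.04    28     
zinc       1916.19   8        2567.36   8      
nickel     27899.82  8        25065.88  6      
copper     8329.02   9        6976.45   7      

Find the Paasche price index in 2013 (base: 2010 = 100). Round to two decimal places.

Paasche price index uses current-period quantities as weights.
ΣP(2013)·Q(2013) = 211.37×6 + 101.04×28 + 2567.36×8 + 25065.88×6 + 6976.45×7 = 1268.22 + 2829.12 + 20538.88 + 150395.28 + 48835.15 = 223866.65
ΣP(2010)·Q(2013) = 271.80×6 + 71.54×28 + 1916.19×8 + 27899.82×6 + 8329.02×7 = 1630.8 + 2003.12 + 15329.52 + 167398.92 + 58303.14 = 244665.5
Index = 223866.65 / 244665.5 × 100 = 91.4991

91.50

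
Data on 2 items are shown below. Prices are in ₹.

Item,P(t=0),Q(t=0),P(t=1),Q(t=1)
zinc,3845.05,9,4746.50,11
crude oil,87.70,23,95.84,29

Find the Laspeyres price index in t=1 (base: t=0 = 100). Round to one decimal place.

122.7

Laspeyres price index uses base-period quantities as weights.
ΣP(t=1)·Q(t=0) = 4746.50×9 + 95.84×23 = 42718.5 + 2204.32 = 44922.82
ΣP(t=0)·Q(t=0) = 3845.05×9 + 87.70×23 = 34605.45 + 2017.1 = 36622.55
Index = 44922.82 / 36622.55 × 100 = 122.6644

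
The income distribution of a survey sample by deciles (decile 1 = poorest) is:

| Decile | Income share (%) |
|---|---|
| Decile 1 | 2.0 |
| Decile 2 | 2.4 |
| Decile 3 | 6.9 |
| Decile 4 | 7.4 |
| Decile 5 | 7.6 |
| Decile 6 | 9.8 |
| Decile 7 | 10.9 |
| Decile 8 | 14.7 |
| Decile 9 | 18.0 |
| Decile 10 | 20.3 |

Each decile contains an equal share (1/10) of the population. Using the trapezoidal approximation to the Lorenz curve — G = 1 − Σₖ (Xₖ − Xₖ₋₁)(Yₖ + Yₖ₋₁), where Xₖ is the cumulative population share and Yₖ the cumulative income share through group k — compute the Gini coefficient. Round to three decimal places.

0.326

Cumulative income shares Yₖ: 0.0200, 0.0440, 0.1130, 0.1870, 0.2630, 0.3610, 0.4700, 0.6170, 0.7970, 1.0000
Σ (Xₖ−Xₖ₋₁)(Yₖ+Yₖ₋₁) = (1/10)(0.0200+0.0000) + (1/10)(0.0440+0.0200) + (1/10)(0.1130+0.0440) + (1/10)(0.1870+0.1130) + (1/10)(0.2630+0.1870) + (1/10)(0.3610+0.2630) + (1/10)(0.4700+0.3610) + (1/10)(0.6170+0.4700) + (1/10)(0.7970+0.6170) + (1/10)(1.0000+0.7970)
  = 0.0020 + 0.0064 + 0.0157 + 0.0300 + 0.0450 + 0.0624 + 0.0831 + 0.1087 + 0.1414 + 0.1797 = 0.6744
G = 1 − 0.6744 = 0.3256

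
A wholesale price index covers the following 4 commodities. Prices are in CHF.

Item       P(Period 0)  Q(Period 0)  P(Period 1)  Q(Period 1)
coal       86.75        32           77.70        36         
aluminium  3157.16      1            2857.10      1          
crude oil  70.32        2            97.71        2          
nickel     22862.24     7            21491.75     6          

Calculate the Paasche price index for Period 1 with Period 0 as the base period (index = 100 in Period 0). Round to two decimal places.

Paasche price index uses current-period quantities as weights.
ΣP(Period 1)·Q(Period 1) = 77.70×36 + 2857.10×1 + 97.71×2 + 21491.75×6 = 2797.2 + 2857.1 + 195.42 + 128950.5 = 134800.22
ΣP(Period 0)·Q(Period 1) = 86.75×36 + 3157.16×1 + 70.32×2 + 22862.24×6 = 3123 + 3157.16 + 140.64 + 137173.44 = 143594.24
Index = 134800.22 / 143594.24 × 100 = 93.8758

93.88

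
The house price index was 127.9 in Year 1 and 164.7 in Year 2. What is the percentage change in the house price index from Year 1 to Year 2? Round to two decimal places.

Change = (164.7 − 127.9) / 127.9 × 100
       = 36.8 / 127.9 × 100 = 28.7725%

28.77%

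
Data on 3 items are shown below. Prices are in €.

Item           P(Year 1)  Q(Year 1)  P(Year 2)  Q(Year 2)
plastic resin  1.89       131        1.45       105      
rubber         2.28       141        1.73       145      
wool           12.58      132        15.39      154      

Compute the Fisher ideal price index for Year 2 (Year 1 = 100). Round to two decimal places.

Laspeyres component (base-period weights):
ΣP(Year 2)Q(Year 1) = 1.45×131 + 1.73×141 + 15.39×132 = 189.95 + 243.93 + 2031.48 = 2465.36
ΣP(Year 1)Q(Year 1) = 1.89×131 + 2.28×141 + 12.58×132 = 247.59 + 321.48 + 1660.56 = 2229.63
L = 2465.36 / 2229.63 × 100 = 110.5726
Paasche component (current-period weights):
ΣP(Year 2)Q(Year 2) = 1.45×105 + 1.73×145 + 15.39×154 = 152.25 + 250.85 + 2370.06 = 2773.16
ΣP(Year 1)Q(Year 2) = 1.89×105 + 2.28×145 + 12.58×154 = 198.45 + 330.6 + 1937.32 = 2466.37
P = 2773.16 / 2466.37 × 100 = 112.4389
Fisher = √(L × P) = √(110.5726 × 112.4389) = 111.5019

111.50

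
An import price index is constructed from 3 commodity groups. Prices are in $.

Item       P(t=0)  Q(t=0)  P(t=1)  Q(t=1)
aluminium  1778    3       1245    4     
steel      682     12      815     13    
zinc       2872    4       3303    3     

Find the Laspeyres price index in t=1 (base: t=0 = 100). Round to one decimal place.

106.9

Laspeyres price index uses base-period quantities as weights.
ΣP(t=1)·Q(t=0) = 1245×3 + 815×12 + 3303×4 = 3735 + 9780 + 13212 = 26727
ΣP(t=0)·Q(t=0) = 1778×3 + 682×12 + 2872×4 = 5334 + 8184 + 11488 = 25006
Index = 26727 / 25006 × 100 = 106.8823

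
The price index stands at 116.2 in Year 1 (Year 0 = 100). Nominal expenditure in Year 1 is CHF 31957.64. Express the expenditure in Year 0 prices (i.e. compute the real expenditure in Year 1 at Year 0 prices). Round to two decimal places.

Real = Nominal ÷ (Index/100) = 31957.64 ÷ (116.2/100)
     = 31957.64 ÷ 1.162 = 27502.2719

27502.27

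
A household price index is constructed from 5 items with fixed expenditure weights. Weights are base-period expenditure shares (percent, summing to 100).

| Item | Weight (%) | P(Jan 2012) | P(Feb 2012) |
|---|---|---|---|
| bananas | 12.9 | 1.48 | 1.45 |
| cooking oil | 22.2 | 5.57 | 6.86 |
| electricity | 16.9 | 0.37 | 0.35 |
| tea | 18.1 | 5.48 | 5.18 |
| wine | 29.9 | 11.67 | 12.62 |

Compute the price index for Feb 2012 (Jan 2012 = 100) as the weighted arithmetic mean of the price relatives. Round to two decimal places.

bananas: 12.9 × (1.45/1.48) = 12.9 × 0.979730 = 12.6385
cooking oil: 22.2 × (6.86/5.57) = 22.2 × 1.231598 = 27.3415
electricity: 16.9 × (0.35/0.37) = 16.9 × 0.945946 = 15.9865
tea: 18.1 × (5.18/5.48) = 18.1 × 0.945255 = 17.1091
wine: 29.9 × (12.62/11.67) = 29.9 × 1.081405 = 32.3340
Index = Σ wᵢ·(p₁ᵢ/p₀ᵢ) = 12.6385 + 27.3415 + 15.9865 + 17.1091 + 32.3340 = 105.4096

105.41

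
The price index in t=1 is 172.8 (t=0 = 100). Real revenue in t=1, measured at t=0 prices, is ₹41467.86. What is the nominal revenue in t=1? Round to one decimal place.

Nominal = Real × (Index/100) = 41467.86 × (172.8/100)
        = 41467.86 × 1.728 = 71656.4621

71656.5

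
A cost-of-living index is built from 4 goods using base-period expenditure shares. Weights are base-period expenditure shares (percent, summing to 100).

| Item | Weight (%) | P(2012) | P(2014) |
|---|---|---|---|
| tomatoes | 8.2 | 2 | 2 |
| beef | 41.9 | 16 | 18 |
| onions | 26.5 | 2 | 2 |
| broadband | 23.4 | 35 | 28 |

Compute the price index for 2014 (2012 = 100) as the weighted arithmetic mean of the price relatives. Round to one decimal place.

tomatoes: 8.2 × (2/2) = 8.2 × 1.000000 = 8.2000
beef: 41.9 × (18/16) = 41.9 × 1.125000 = 47.1375
onions: 26.5 × (2/2) = 26.5 × 1.000000 = 26.5000
broadband: 23.4 × (28/35) = 23.4 × 0.800000 = 18.7200
Index = Σ wᵢ·(p₁ᵢ/p₀ᵢ) = 8.2000 + 47.1375 + 26.5000 + 18.7200 = 100.5575

100.6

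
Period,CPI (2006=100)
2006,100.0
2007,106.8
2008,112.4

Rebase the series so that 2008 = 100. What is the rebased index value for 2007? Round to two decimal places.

95.02

Rebased(2007) = 106.8 / 112.4 × 100 = 95.0178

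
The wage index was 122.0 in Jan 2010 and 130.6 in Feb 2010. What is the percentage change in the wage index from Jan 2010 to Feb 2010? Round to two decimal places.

Change = (130.6 − 122.0) / 122.0 × 100
       = 8.6 / 122.0 × 100 = 7.0492%

7.05%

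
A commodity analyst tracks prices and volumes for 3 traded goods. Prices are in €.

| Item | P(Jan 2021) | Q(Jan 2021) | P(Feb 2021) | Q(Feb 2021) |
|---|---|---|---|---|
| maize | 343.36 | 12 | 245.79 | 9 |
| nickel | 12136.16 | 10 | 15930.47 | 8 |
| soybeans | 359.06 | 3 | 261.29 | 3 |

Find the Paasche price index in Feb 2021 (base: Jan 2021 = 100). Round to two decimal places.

Paasche price index uses current-period quantities as weights.
ΣP(Feb 2021)·Q(Feb 2021) = 245.79×9 + 15930.47×8 + 261.29×3 = 2212.11 + 127443.76 + 783.87 = 130439.74
ΣP(Jan 2021)·Q(Feb 2021) = 343.36×9 + 12136.16×8 + 359.06×3 = 3090.24 + 97089.28 + 1077.18 = 101256.7
Index = 130439.74 / 101256.7 × 100 = 128.8208

128.82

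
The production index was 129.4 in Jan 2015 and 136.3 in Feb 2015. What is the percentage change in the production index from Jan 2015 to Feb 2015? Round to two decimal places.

Change = (136.3 − 129.4) / 129.4 × 100
       = 6.9 / 129.4 × 100 = 5.3323%

5.33%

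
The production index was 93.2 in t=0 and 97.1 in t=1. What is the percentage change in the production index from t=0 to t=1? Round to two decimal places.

4.18%

Change = (97.1 − 93.2) / 93.2 × 100
       = 3.9 / 93.2 × 100 = 4.1845%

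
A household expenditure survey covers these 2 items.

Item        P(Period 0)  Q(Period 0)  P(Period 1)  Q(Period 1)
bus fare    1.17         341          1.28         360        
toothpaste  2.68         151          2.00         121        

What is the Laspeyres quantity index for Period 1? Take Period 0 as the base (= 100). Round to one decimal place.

Laspeyres quantity index uses base-period prices as weights.
ΣP(Period 0)·Q(Period 1) = 1.17×360 + 2.68×121 = 421.2 + 324.28 = 745.48
ΣP(Period 0)·Q(Period 0) = 1.17×341 + 2.68×151 = 398.97 + 404.68 = 803.65
Index = 745.48 / 803.65 × 100 = 92.7618

92.8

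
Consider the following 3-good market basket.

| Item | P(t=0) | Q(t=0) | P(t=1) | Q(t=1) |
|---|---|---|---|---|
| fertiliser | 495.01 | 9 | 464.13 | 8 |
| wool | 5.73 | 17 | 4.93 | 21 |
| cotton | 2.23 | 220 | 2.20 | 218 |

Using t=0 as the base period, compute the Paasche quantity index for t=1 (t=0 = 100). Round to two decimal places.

Paasche quantity index uses current-period prices as weights.
ΣP(t=1)·Q(t=1) = 464.13×8 + 4.93×21 + 2.20×218 = 3713.04 + 103.53 + 479.6 = 4296.17
ΣP(t=1)·Q(t=0) = 464.13×9 + 4.93×17 + 2.20×220 = 4177.17 + 83.81 + 484 = 4744.98
Index = 4296.17 / 4744.98 × 100 = 90.5414

90.54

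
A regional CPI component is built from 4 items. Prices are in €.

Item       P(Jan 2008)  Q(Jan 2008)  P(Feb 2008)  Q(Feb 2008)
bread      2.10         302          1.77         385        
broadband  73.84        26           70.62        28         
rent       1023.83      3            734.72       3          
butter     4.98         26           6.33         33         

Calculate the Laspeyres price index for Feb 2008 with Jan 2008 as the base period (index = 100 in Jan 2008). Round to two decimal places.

Laspeyres price index uses base-period quantities as weights.
ΣP(Feb 2008)·Q(Jan 2008) = 1.77×302 + 70.62×26 + 734.72×3 + 6.33×26 = 534.54 + 1836.12 + 2204.16 + 164.58 = 4739.4
ΣP(Jan 2008)·Q(Jan 2008) = 2.10×302 + 73.84×26 + 1023.83×3 + 4.98×26 = 634.2 + 1919.84 + 3071.49 + 129.48 = 5755.01
Index = 4739.4 / 5755.01 × 100 = 82.3526

82.35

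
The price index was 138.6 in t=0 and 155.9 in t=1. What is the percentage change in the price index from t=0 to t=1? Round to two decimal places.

12.48%

Change = (155.9 − 138.6) / 138.6 × 100
       = 17.3 / 138.6 × 100 = 12.4820%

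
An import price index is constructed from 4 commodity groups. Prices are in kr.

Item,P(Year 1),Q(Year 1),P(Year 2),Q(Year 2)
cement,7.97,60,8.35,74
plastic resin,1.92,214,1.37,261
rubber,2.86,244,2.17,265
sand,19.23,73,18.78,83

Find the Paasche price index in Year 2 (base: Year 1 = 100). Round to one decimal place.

90.3

Paasche price index uses current-period quantities as weights.
ΣP(Year 2)·Q(Year 2) = 8.35×74 + 1.37×261 + 2.17×265 + 18.78×83 = 617.9 + 357.57 + 575.05 + 1558.74 = 3109.26
ΣP(Year 1)·Q(Year 2) = 7.97×74 + 1.92×261 + 2.86×265 + 19.23×83 = 589.78 + 501.12 + 757.9 + 1596.09 = 3444.89
Index = 3109.26 / 3444.89 × 100 = 90.2572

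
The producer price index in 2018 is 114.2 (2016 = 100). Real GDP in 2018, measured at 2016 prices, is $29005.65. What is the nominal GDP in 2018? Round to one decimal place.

33124.5

Nominal = Real × (Index/100) = 29005.65 × (114.2/100)
        = 29005.65 × 1.142 = 33124.4523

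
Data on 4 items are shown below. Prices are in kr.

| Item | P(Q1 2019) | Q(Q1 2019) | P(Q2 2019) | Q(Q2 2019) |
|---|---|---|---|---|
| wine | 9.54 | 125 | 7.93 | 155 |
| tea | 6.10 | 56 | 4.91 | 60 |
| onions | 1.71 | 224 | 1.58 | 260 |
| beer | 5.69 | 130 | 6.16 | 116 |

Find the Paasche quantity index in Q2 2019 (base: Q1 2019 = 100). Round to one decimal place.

109.4

Paasche quantity index uses current-period prices as weights.
ΣP(Q2 2019)·Q(Q2 2019) = 7.93×155 + 4.91×60 + 1.58×260 + 6.16×116 = 1229.15 + 294.6 + 410.8 + 714.56 = 2649.11
ΣP(Q2 2019)·Q(Q1 2019) = 7.93×125 + 4.91×56 + 1.58×224 + 6.16×130 = 991.25 + 274.96 + 353.92 + 800.8 = 2420.93
Index = 2649.11 / 2420.93 × 100 = 109.4253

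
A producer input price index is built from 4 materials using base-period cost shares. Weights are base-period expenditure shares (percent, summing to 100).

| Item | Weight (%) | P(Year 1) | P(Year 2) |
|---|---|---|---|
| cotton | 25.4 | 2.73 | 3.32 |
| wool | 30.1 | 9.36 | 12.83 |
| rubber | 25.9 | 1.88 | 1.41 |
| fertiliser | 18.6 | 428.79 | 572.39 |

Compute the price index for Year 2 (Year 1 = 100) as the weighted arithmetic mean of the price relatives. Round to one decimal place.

116.4

cotton: 25.4 × (3.32/2.73) = 25.4 × 1.216117 = 30.8894
wool: 30.1 × (12.83/9.36) = 30.1 × 1.370726 = 41.2589
rubber: 25.9 × (1.41/1.88) = 25.9 × 0.750000 = 19.4250
fertiliser: 18.6 × (572.39/428.79) = 18.6 × 1.334896 = 24.8291
Index = Σ wᵢ·(p₁ᵢ/p₀ᵢ) = 30.8894 + 41.2589 + 19.4250 + 24.8291 = 116.4023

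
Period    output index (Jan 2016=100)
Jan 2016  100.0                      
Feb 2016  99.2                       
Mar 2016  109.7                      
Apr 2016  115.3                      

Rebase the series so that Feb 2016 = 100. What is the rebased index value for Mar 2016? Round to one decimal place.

Rebased(Mar 2016) = 109.7 / 99.2 × 100 = 110.5847

110.6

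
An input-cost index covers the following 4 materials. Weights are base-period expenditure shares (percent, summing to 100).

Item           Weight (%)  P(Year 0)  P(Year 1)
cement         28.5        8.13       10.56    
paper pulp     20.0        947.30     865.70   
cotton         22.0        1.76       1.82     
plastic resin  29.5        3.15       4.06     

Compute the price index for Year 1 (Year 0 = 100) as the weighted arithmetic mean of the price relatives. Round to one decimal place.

cement: 28.5 × (10.56/8.13) = 28.5 × 1.298893 = 37.0185
paper pulp: 20.0 × (865.70/947.30) = 20.0 × 0.913860 = 18.2772
cotton: 22.0 × (1.82/1.76) = 22.0 × 1.034091 = 22.7500
plastic resin: 29.5 × (4.06/3.15) = 29.5 × 1.288889 = 38.0222
Index = Σ wᵢ·(p₁ᵢ/p₀ᵢ) = 37.0185 + 18.2772 + 22.7500 + 38.0222 = 116.0679

116.1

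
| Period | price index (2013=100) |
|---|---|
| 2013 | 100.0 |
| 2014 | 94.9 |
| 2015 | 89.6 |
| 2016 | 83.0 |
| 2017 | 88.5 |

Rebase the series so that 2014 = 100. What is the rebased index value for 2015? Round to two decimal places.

94.42

Rebased(2015) = 89.6 / 94.9 × 100 = 94.4152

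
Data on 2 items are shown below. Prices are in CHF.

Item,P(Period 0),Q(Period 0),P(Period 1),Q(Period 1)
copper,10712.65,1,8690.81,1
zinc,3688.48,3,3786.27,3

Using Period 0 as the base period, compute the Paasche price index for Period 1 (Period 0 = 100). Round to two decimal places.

Paasche price index uses current-period quantities as weights.
ΣP(Period 1)·Q(Period 1) = 8690.81×1 + 3786.27×3 = 8690.81 + 11358.81 = 20049.62
ΣP(Period 0)·Q(Period 1) = 10712.65×1 + 3688.48×3 = 10712.65 + 11065.44 = 21778.09
Index = 20049.62 / 21778.09 × 100 = 92.0633

92.06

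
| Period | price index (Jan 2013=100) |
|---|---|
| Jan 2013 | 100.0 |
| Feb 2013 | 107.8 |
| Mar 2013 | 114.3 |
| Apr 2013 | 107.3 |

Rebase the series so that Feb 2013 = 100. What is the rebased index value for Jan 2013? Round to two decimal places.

Rebased(Jan 2013) = 100.0 / 107.8 × 100 = 92.7644

92.76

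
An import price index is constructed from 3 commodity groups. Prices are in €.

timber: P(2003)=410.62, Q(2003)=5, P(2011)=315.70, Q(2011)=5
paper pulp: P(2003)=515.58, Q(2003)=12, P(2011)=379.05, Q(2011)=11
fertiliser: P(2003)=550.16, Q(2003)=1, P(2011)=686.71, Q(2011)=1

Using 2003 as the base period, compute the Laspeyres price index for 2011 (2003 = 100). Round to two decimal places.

77.52

Laspeyres price index uses base-period quantities as weights.
ΣP(2011)·Q(2003) = 315.70×5 + 379.05×12 + 686.71×1 = 1578.5 + 4548.6 + 686.71 = 6813.81
ΣP(2003)·Q(2003) = 410.62×5 + 515.58×12 + 550.16×1 = 2053.1 + 6186.96 + 550.16 = 8790.22
Index = 6813.81 / 8790.22 × 100 = 77.5158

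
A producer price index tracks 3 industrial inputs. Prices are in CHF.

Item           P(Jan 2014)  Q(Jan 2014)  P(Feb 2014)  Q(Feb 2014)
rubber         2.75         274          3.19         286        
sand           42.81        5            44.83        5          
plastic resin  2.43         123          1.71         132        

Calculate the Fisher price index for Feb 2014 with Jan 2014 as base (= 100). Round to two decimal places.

Laspeyres component (base-period weights):
ΣP(Feb 2014)Q(Jan 2014) = 3.19×274 + 44.83×5 + 1.71×123 = 874.06 + 224.15 + 210.33 = 1308.54
ΣP(Jan 2014)Q(Jan 2014) = 2.75×274 + 42.81×5 + 2.43×123 = 753.5 + 214.05 + 298.89 = 1266.44
L = 1308.54 / 1266.44 × 100 = 103.3243
Paasche component (current-period weights):
ΣP(Feb 2014)Q(Feb 2014) = 3.19×286 + 44.83×5 + 1.71×132 = 912.34 + 224.15 + 225.72 = 1362.21
ΣP(Jan 2014)Q(Feb 2014) = 2.75×286 + 42.81×5 + 2.43×132 = 786.5 + 214.05 + 320.76 = 1321.31
P = 1362.21 / 1321.31 × 100 = 103.0954
Fisher = √(L × P) = √(103.3243 × 103.0954) = 103.2098

103.21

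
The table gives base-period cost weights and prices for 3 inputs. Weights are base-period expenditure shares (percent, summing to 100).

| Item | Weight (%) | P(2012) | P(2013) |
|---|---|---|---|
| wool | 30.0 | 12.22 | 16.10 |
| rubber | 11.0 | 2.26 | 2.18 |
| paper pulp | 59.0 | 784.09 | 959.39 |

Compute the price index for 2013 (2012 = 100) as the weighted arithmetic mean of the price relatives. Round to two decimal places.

122.33

wool: 30.0 × (16.10/12.22) = 30.0 × 1.317512 = 39.5254
rubber: 11.0 × (2.18/2.26) = 11.0 × 0.964602 = 10.6106
paper pulp: 59.0 × (959.39/784.09) = 59.0 × 1.223571 = 72.1907
Index = Σ wᵢ·(p₁ᵢ/p₀ᵢ) = 39.5254 + 10.6106 + 72.1907 = 122.3267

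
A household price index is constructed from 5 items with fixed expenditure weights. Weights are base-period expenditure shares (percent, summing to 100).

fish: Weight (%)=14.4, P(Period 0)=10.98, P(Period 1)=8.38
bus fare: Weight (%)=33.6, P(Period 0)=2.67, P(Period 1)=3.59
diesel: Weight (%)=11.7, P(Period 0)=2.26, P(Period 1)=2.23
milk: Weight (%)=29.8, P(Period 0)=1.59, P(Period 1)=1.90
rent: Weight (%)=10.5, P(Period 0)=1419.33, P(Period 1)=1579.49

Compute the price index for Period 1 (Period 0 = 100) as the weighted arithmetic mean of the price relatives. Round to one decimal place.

fish: 14.4 × (8.38/10.98) = 14.4 × 0.763206 = 10.9902
bus fare: 33.6 × (3.59/2.67) = 33.6 × 1.344569 = 45.1775
diesel: 11.7 × (2.23/2.26) = 11.7 × 0.986726 = 11.5447
milk: 29.8 × (1.90/1.59) = 29.8 × 1.194969 = 35.6101
rent: 10.5 × (1579.49/1419.33) = 10.5 × 1.112842 = 11.6848
Index = Σ wᵢ·(p₁ᵢ/p₀ᵢ) = 10.9902 + 45.1775 + 11.5447 + 35.6101 + 11.6848 = 115.0073

115.0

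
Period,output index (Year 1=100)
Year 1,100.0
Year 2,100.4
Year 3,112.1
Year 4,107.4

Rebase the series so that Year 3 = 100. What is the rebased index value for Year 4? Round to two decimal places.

95.81

Rebased(Year 4) = 107.4 / 112.1 × 100 = 95.8073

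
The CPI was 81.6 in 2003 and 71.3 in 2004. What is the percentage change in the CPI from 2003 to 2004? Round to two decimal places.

Change = (71.3 − 81.6) / 81.6 × 100
       = -10.3 / 81.6 × 100 = -12.6225%

-12.62%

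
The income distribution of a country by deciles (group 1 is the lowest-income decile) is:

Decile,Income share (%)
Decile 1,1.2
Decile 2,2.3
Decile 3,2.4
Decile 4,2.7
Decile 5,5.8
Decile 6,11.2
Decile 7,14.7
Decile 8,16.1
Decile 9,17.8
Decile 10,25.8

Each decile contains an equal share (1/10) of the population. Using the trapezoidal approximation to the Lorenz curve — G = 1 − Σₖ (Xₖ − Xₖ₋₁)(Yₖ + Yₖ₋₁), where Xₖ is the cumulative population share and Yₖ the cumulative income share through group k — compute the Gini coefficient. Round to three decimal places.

0.440

Cumulative income shares Yₖ: 0.0120, 0.0350, 0.0590, 0.0860, 0.1440, 0.2560, 0.4030, 0.5640, 0.7420, 1.0000
Σ (Xₖ−Xₖ₋₁)(Yₖ+Yₖ₋₁) = (1/10)(0.0120+0.0000) + (1/10)(0.0350+0.0120) + (1/10)(0.0590+0.0350) + (1/10)(0.0860+0.0590) + (1/10)(0.1440+0.0860) + (1/10)(0.2560+0.1440) + (1/10)(0.4030+0.2560) + (1/10)(0.5640+0.4030) + (1/10)(0.7420+0.5640) + (1/10)(1.0000+0.7420)
  = 0.0012 + 0.0047 + 0.0094 + 0.0145 + 0.0230 + 0.0400 + 0.0659 + 0.0967 + 0.1306 + 0.1742 = 0.5602
G = 1 − 0.5602 = 0.4398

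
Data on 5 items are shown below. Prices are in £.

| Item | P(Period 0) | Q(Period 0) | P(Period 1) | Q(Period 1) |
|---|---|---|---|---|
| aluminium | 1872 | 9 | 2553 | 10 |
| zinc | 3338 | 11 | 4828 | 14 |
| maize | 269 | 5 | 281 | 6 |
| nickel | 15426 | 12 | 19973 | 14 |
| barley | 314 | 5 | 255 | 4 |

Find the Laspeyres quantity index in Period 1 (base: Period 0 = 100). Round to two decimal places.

117.67

Laspeyres quantity index uses base-period prices as weights.
ΣP(Period 0)·Q(Period 1) = 1872×10 + 3338×14 + 269×6 + 15426×14 + 314×4 = 18720 + 46732 + 1614 + 215964 + 1256 = 284286
ΣP(Period 0)·Q(Period 0) = 1872×9 + 3338×11 + 269×5 + 15426×12 + 314×5 = 16848 + 36718 + 1345 + 185112 + 1570 = 241593
Index = 284286 / 241593 × 100 = 117.6715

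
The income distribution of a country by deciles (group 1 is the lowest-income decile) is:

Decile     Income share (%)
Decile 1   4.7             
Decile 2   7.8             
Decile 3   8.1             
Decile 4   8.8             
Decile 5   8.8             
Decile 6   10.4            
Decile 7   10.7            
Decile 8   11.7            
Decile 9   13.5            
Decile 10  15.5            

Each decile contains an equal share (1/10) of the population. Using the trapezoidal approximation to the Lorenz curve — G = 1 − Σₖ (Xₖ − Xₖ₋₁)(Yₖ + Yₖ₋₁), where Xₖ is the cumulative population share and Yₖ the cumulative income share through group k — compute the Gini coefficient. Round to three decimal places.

0.162

Cumulative income shares Yₖ: 0.0470, 0.1250, 0.2060, 0.2940, 0.3820, 0.4860, 0.5930, 0.7100, 0.8450, 1.0000
Σ (Xₖ−Xₖ₋₁)(Yₖ+Yₖ₋₁) = (1/10)(0.0470+0.0000) + (1/10)(0.1250+0.0470) + (1/10)(0.2060+0.1250) + (1/10)(0.2940+0.2060) + (1/10)(0.3820+0.2940) + (1/10)(0.4860+0.3820) + (1/10)(0.5930+0.4860) + (1/10)(0.7100+0.5930) + (1/10)(0.8450+0.7100) + (1/10)(1.0000+0.8450)
  = 0.0047 + 0.0172 + 0.0331 + 0.0500 + 0.0676 + 0.0868 + 0.1079 + 0.1303 + 0.1555 + 0.1845 = 0.8376
G = 1 − 0.8376 = 0.1624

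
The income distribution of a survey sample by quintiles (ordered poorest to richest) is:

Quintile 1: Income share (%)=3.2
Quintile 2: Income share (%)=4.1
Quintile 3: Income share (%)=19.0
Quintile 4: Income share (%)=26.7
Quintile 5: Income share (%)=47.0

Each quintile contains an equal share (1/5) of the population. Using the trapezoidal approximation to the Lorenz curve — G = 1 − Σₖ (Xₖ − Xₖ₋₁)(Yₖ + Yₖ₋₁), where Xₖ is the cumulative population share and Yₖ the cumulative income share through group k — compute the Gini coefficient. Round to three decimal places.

0.441

Cumulative income shares Yₖ: 0.0320, 0.0730, 0.2630, 0.5300, 1.0000
Σ (Xₖ−Xₖ₋₁)(Yₖ+Yₖ₋₁) = (1/5)(0.0320+0.0000) + (1/5)(0.0730+0.0320) + (1/5)(0.2630+0.0730) + (1/5)(0.5300+0.2630) + (1/5)(1.0000+0.5300)
  = 0.0064 + 0.0210 + 0.0672 + 0.1586 + 0.3060 = 0.5592
G = 1 − 0.5592 = 0.4408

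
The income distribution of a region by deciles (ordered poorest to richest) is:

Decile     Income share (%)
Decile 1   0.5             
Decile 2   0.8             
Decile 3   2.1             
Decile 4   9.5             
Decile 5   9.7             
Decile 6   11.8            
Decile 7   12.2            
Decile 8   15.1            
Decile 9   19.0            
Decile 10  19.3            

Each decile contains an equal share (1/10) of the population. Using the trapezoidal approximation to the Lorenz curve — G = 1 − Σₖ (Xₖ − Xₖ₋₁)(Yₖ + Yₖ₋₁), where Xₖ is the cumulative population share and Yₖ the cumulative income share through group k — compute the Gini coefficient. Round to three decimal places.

0.372

Cumulative income shares Yₖ: 0.0050, 0.0130, 0.0340, 0.1290, 0.2260, 0.3440, 0.4660, 0.6170, 0.8070, 1.0000
Σ (Xₖ−Xₖ₋₁)(Yₖ+Yₖ₋₁) = (1/10)(0.0050+0.0000) + (1/10)(0.0130+0.0050) + (1/10)(0.0340+0.0130) + (1/10)(0.1290+0.0340) + (1/10)(0.2260+0.1290) + (1/10)(0.3440+0.2260) + (1/10)(0.4660+0.3440) + (1/10)(0.6170+0.4660) + (1/10)(0.8070+0.6170) + (1/10)(1.0000+0.8070)
  = 0.0005 + 0.0018 + 0.0047 + 0.0163 + 0.0355 + 0.0570 + 0.0810 + 0.1083 + 0.1424 + 0.1807 = 0.6282
G = 1 − 0.6282 = 0.3718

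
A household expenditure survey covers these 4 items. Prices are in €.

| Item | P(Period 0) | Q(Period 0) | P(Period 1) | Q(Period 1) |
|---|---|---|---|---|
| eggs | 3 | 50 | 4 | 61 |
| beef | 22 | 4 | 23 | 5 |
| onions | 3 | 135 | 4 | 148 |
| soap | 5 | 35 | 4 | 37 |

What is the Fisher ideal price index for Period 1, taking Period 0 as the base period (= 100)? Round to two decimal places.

Laspeyres component (base-period weights):
ΣP(Period 1)Q(Period 0) = 4×50 + 23×4 + 4×135 + 4×35 = 200 + 92 + 540 + 140 = 972
ΣP(Period 0)Q(Period 0) = 3×50 + 22×4 + 3×135 + 5×35 = 150 + 88 + 405 + 175 = 818
L = 972 / 818 × 100 = 118.8264
Paasche component (current-period weights):
ΣP(Period 1)Q(Period 1) = 4×61 + 23×5 + 4×148 + 4×37 = 244 + 115 + 592 + 148 = 1099
ΣP(Period 0)Q(Period 1) = 3×61 + 22×5 + 3×148 + 5×37 = 183 + 110 + 444 + 185 = 922
P = 1099 / 922 × 100 = 119.1974
Fisher = √(L × P) = √(118.8264 × 119.1974) = 119.0118

119.01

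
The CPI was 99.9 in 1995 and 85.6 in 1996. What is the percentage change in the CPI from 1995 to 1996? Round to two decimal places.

Change = (85.6 − 99.9) / 99.9 × 100
       = -14.3 / 99.9 × 100 = -14.3143%

-14.31%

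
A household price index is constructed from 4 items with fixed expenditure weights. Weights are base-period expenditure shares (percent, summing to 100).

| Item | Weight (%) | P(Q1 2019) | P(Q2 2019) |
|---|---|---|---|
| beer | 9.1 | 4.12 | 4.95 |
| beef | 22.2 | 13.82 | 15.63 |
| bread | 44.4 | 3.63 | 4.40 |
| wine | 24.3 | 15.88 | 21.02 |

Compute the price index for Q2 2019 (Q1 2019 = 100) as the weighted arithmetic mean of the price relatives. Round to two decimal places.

beer: 9.1 × (4.95/4.12) = 9.1 × 1.201456 = 10.9333
beef: 22.2 × (15.63/13.82) = 22.2 × 1.130970 = 25.1075
bread: 44.4 × (4.40/3.63) = 44.4 × 1.212121 = 53.8182
wine: 24.3 × (21.02/15.88) = 24.3 × 1.323678 = 32.1654
Index = Σ wᵢ·(p₁ᵢ/p₀ᵢ) = 10.9333 + 25.1075 + 53.8182 + 32.1654 = 122.0243

122.02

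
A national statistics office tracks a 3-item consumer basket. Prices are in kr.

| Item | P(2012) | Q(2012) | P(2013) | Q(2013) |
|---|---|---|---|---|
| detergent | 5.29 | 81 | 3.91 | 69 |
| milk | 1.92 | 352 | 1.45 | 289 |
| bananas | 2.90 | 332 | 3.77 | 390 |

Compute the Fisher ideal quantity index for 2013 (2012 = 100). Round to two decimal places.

Laspeyres component (base-period weights):
ΣP(2012)Q(2013) = 5.29×69 + 1.92×289 + 2.90×390 = 365.01 + 554.88 + 1131 = 2050.89
ΣP(2012)Q(2012) = 5.29×81 + 1.92×352 + 2.90×332 = 428.49 + 675.84 + 962.8 = 2067.13
L = 2050.89 / 2067.13 × 100 = 99.2144
Paasche component (current-period weights):
ΣP(2013)Q(2013) = 3.91×69 + 1.45×289 + 3.77×390 = 269.79 + 419.05 + 1470.3 = 2159.14
ΣP(2013)Q(2012) = 3.91×81 + 1.45×352 + 3.77×332 = 316.71 + 510.4 + 1251.64 = 2078.75
P = 2159.14 / 2078.75 × 100 = 103.8672
Fisher = √(L × P) = √(99.2144 × 103.8672) = 101.5141

101.51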